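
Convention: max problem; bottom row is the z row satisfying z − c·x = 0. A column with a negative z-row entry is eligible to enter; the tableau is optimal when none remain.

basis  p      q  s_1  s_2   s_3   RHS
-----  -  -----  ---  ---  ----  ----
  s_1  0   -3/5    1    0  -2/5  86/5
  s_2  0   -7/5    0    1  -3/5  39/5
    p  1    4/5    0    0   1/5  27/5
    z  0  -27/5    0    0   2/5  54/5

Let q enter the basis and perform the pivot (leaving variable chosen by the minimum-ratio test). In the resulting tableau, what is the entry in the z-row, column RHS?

189/4

Ratio test on column q — row 1: entry -3/5 ≤ 0; row 2: entry -7/5 ≤ 0; row 3: (27/5)/(4/5) = 27/4. Minimum is 27/4 at row 3 (p leaves); pivot element 4/5.
Divide row 3 by 4/5; eliminate column q from the other rows.
z-row update in column RHS: 54/5 − (-27/5)·(27/4) = 189/4.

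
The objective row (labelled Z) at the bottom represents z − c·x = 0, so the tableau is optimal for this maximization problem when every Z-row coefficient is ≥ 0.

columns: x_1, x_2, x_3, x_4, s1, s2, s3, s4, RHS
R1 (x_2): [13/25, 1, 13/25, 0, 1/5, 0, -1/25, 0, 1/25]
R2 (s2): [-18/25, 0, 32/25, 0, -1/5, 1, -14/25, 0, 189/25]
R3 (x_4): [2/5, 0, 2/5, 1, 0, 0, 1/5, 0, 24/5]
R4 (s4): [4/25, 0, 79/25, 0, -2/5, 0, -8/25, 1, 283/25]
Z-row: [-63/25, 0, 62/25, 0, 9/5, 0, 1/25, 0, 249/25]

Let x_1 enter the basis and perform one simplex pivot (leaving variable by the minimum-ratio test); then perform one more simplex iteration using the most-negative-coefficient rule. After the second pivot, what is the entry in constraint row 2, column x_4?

Ratio test on column x_1 — row 1: (1/25)/(13/25) = 1/13; row 2: entry -18/25 ≤ 0; row 3: (24/5)/(2/5) = 12; row 4: (283/25)/(4/25) = 283/4. Minimum is 1/13 at row 1 (x_2 leaves); pivot element 13/25.
Divide row 1 by 13/25; eliminate column x_1 from the other rows.
Second iteration: most negative Z-row entry is -2/13 in column s3, so s3 enters.
Ratio test on column s3 — row 1: entry -1/13 ≤ 0; row 2: entry -8/13 ≤ 0; row 3: (62/13)/(3/13) = 62/3; row 4: entry -4/13 ≤ 0. Minimum is 62/3 at row 3 (x_4 leaves); pivot element 3/13.
Divide row 3 by 3/13; eliminate column s3 from the other rows.
After both pivots, the entry at constraint row 2, column x_4 is 8/3.

8/3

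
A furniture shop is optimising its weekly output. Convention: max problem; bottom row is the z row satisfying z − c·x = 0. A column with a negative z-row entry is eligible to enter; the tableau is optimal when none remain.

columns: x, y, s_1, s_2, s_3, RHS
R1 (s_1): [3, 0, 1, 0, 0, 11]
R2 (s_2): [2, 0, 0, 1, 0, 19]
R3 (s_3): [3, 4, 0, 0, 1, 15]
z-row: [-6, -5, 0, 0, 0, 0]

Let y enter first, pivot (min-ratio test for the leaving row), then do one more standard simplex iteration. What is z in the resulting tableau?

27

Ratio test on column y — row 1: entry 0 ≤ 0; row 2: entry 0 ≤ 0; row 3: 15/4 = 15/4. Minimum is 15/4 at row 3 (s_3 leaves); pivot element 4.
Pivot on row 3; the z-row RHS becomes 0 − (-5)·(15/4) = 75/4.
Next entering variable (most negative z-row entry -9/4): x.
Ratio test on column x — row 1: 11/3 = 11/3; row 2: 19/2 = 19/2; row 3: (15/4)/(3/4) = 5. Minimum is 11/3 at row 1 (s_1 leaves); pivot element 3.
After the second pivot the z-row RHS is 75/4 − (-9/4)·(11/3) = 27.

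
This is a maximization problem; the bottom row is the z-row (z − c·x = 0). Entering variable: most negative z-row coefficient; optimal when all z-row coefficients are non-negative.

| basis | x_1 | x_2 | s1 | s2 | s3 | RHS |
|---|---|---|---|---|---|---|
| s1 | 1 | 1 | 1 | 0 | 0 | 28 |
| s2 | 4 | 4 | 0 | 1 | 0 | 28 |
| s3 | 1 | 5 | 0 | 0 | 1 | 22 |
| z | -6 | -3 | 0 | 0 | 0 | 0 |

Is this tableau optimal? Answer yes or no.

no

The z-row has a negative entry -6 in column x_1, so it is not optimal.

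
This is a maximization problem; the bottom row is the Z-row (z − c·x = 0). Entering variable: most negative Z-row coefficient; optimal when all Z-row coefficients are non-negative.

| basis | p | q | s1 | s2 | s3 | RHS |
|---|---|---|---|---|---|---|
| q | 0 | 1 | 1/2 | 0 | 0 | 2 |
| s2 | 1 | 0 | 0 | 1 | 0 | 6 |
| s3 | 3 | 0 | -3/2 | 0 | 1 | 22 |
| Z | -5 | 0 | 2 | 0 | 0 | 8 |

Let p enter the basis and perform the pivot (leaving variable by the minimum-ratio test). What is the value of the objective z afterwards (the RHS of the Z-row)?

38

Ratio test on column p — row 1: entry 0 ≤ 0; row 2: 6/1 = 6; row 3: 22/3 = 22/3. Minimum is 6 at row 2 (s2 leaves); pivot element 1.
Pivot on row 2; the Z-row RHS becomes 8 − (-5)·6 = 38.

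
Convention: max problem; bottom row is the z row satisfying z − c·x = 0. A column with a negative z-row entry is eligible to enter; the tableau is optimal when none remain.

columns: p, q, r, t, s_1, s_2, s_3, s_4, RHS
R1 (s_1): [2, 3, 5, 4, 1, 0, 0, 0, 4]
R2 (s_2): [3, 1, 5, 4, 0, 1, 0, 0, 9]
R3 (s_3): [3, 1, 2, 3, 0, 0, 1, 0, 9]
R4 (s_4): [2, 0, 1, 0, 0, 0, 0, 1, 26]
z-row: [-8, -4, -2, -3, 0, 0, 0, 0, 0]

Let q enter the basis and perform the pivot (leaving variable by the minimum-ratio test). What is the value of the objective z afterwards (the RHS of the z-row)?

Ratio test on column q — row 1: 4/3 = 4/3; row 2: 9/1 = 9; row 3: 9/1 = 9; row 4: entry 0 ≤ 0. Minimum is 4/3 at row 1 (s_1 leaves); pivot element 3.
Pivot on row 1; the z-row RHS becomes 0 − (-4)·(4/3) = 16/3.

16/3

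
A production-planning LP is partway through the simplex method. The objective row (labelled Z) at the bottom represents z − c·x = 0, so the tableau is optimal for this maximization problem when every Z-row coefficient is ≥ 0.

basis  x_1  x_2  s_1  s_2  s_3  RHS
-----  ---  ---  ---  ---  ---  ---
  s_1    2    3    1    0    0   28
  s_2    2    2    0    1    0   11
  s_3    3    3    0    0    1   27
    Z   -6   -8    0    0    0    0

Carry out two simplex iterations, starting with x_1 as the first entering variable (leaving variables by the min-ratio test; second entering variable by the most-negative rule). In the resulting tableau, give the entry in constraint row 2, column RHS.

11/2

Ratio test on column x_1 — row 1: 28/2 = 14; row 2: 11/2 = 11/2; row 3: 27/3 = 9. Minimum is 11/2 at row 2 (s_2 leaves); pivot element 2.
Divide row 2 by 2; eliminate column x_1 from the other rows.
Second iteration: most negative Z-row entry is -2 in column x_2, so x_2 enters.
Ratio test on column x_2 — row 1: 17/1 = 17; row 2: (11/2)/1 = 11/2; row 3: entry 0 ≤ 0. Minimum is 11/2 at row 2 (x_1 leaves); pivot element 1.
Divide row 2 by 1; eliminate column x_2 from the other rows.
After both pivots, the entry at constraint row 2, column RHS is 11/2.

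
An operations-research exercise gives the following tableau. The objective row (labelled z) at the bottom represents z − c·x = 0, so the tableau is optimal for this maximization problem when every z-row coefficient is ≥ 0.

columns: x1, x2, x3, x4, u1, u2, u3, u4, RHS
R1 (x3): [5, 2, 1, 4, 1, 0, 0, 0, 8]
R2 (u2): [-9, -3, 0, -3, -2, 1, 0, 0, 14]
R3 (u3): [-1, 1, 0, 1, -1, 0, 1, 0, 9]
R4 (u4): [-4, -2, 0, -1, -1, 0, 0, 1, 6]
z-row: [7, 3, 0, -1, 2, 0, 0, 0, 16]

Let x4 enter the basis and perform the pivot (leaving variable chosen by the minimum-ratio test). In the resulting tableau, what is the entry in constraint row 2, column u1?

-5/4

Ratio test on column x4 — row 1: 8/4 = 2; row 2: entry -3 ≤ 0; row 3: 9/1 = 9; row 4: entry -1 ≤ 0. Minimum is 2 at row 1 (x3 leaves); pivot element 4.
Divide row 1 by 4; eliminate column x4 from the other rows.
Row 2 update in column u1: -2 − (-3)·(1/4) = -5/4.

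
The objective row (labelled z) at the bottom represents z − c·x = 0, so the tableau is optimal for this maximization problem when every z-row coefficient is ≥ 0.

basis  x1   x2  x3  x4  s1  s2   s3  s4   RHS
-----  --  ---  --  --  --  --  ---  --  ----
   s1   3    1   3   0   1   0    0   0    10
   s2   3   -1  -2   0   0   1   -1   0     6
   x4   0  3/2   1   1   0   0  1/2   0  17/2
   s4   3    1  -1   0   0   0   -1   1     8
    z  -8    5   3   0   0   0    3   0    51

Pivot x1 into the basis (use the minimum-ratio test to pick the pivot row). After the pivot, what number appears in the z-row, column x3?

-7/3

Ratio test on column x1 — row 1: 10/3 = 10/3; row 2: 6/3 = 2; row 3: entry 0 ≤ 0; row 4: 8/3 = 8/3. Minimum is 2 at row 2 (s2 leaves); pivot element 3.
Divide row 2 by 3; eliminate column x1 from the other rows.
z-row update in column x3: 3 − (-8)·(-2/3) = -7/3.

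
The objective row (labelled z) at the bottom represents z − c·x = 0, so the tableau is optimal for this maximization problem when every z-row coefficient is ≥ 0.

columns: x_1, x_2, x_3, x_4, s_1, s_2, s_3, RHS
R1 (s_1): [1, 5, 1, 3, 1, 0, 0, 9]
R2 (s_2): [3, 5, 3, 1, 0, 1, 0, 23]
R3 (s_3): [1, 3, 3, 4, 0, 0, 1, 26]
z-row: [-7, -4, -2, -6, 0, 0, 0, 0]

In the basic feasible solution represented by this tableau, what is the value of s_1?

s_1 is basic (row 1); its value is the RHS of that row, 9.

9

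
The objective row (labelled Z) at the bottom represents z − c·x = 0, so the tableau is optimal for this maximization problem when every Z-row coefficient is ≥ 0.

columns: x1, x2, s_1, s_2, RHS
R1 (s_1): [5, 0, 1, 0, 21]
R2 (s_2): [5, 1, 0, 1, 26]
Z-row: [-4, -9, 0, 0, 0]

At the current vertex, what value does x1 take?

0

x1 is not in the basis, so in the current basic feasible solution x1 = 0.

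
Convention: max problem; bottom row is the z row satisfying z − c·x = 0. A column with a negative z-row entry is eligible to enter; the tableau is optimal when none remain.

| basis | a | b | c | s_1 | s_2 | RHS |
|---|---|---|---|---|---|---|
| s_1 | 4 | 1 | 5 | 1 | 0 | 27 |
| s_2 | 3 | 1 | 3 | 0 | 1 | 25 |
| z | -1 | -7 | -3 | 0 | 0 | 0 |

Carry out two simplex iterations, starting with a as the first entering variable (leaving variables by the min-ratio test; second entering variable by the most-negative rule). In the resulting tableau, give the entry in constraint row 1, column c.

2

Ratio test on column a — row 1: 27/4 = 27/4; row 2: 25/3 = 25/3. Minimum is 27/4 at row 1 (s_1 leaves); pivot element 4.
Divide row 1 by 4; eliminate column a from the other rows.
Second iteration: most negative z-row entry is -27/4 in column b, so b enters.
Ratio test on column b — row 1: (27/4)/(1/4) = 27; row 2: (19/4)/(1/4) = 19. Minimum is 19 at row 2 (s_2 leaves); pivot element 1/4.
Divide row 2 by 1/4; eliminate column b from the other rows.
After both pivots, the entry at constraint row 1, column c is 2.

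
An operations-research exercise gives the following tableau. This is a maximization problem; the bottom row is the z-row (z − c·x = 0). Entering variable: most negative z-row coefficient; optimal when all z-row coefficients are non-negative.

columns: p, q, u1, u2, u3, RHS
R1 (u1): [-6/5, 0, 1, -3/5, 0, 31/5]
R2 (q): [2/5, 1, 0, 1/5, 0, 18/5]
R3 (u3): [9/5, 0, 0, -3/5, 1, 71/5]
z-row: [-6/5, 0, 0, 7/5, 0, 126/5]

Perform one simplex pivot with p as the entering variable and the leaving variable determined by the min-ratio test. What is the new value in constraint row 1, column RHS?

Ratio test on column p — row 1: entry -6/5 ≤ 0; row 2: (18/5)/(2/5) = 9; row 3: (71/5)/(9/5) = 71/9. Minimum is 71/9 at row 3 (u3 leaves); pivot element 9/5.
Divide row 3 by 9/5; eliminate column p from the other rows.
Row 1 update in column RHS: 31/5 − (-6/5)·(71/9) = 47/3.

47/3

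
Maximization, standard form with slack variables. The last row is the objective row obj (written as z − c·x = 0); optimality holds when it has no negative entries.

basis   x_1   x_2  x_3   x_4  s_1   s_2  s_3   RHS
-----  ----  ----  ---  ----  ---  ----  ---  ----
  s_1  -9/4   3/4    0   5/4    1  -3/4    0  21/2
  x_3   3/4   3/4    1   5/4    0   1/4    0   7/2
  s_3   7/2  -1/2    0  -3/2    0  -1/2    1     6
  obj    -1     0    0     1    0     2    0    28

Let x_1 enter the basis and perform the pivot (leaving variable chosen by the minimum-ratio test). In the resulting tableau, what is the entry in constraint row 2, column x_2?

6/7

Ratio test on column x_1 — row 1: entry -9/4 ≤ 0; row 2: (7/2)/(3/4) = 14/3; row 3: 6/(7/2) = 12/7. Minimum is 12/7 at row 3 (s_3 leaves); pivot element 7/2.
Divide row 3 by 7/2; eliminate column x_1 from the other rows.
Row 2 update in column x_2: 3/4 − (3/4)·(-1/7) = 6/7.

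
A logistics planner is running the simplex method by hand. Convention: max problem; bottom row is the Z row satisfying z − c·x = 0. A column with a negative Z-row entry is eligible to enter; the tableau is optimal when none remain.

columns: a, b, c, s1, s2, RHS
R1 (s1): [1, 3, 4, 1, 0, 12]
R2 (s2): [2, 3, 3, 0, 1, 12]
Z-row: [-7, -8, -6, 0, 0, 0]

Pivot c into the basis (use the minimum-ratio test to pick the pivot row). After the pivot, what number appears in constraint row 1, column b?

Ratio test on column c — row 1: 12/4 = 3; row 2: 12/3 = 4. Minimum is 3 at row 1 (s1 leaves); pivot element 4.
Divide row 1 by 4; eliminate column c from the other rows.
In the new row 1, the b entry is the old entry divided by the pivot: 3/4 = 3/4.

3/4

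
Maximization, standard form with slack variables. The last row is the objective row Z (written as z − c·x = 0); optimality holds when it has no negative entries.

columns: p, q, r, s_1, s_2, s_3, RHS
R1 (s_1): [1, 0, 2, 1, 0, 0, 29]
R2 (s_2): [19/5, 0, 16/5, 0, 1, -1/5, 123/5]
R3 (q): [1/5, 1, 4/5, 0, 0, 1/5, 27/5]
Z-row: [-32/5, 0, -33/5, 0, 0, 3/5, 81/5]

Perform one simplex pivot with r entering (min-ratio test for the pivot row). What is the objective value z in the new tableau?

Ratio test on column r — row 1: 29/2 = 29/2; row 2: (123/5)/(16/5) = 123/16; row 3: (27/5)/(4/5) = 27/4. Minimum is 27/4 at row 3 (q leaves); pivot element 4/5.
Pivot on row 3; the Z-row RHS becomes 81/5 − (-33/5)·(27/4) = 243/4.

243/4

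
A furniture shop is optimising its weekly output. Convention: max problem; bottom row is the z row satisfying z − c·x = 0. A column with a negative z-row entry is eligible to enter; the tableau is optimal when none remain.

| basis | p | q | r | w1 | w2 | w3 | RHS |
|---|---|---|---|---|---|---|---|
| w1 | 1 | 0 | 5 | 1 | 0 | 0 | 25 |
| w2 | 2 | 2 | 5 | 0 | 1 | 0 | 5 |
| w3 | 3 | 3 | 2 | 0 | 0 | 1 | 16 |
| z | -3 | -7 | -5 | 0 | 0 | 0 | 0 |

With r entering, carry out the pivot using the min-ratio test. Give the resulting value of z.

5

Ratio test on column r — row 1: 25/5 = 5; row 2: 5/5 = 1; row 3: 16/2 = 8. Minimum is 1 at row 2 (w2 leaves); pivot element 5.
Pivot on row 2; the z-row RHS becomes 0 − (-5)·1 = 5.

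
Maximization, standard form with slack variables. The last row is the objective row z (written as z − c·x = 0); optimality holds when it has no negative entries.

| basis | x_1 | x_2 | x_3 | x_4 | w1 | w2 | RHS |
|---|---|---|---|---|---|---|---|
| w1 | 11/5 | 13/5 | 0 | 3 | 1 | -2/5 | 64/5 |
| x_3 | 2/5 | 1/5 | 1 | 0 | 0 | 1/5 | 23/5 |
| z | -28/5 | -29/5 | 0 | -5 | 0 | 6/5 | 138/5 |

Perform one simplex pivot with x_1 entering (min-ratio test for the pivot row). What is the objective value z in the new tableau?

662/11

Ratio test on column x_1 — row 1: (64/5)/(11/5) = 64/11; row 2: (23/5)/(2/5) = 23/2. Minimum is 64/11 at row 1 (w1 leaves); pivot element 11/5.
Pivot on row 1; the z-row RHS becomes 138/5 − (-28/5)·(64/11) = 662/11.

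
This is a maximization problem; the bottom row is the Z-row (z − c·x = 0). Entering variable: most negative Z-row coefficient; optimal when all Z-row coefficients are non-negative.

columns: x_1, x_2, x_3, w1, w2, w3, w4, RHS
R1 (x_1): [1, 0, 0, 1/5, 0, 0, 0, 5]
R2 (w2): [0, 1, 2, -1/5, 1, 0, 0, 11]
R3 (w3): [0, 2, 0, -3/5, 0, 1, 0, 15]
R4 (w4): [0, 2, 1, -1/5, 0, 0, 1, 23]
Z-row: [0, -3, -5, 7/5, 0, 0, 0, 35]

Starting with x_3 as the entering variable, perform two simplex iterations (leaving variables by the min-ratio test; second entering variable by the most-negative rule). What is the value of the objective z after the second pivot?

265/4

Ratio test on column x_3 — row 1: entry 0 ≤ 0; row 2: 11/2 = 11/2; row 3: entry 0 ≤ 0; row 4: 23/1 = 23. Minimum is 11/2 at row 2 (w2 leaves); pivot element 2.
Pivot on row 2; the Z-row RHS becomes 35 − (-5)·(11/2) = 125/2.
Next entering variable (most negative Z-row entry -1/2): x_2.
Ratio test on column x_2 — row 1: entry 0 ≤ 0; row 2: (11/2)/(1/2) = 11; row 3: 15/2 = 15/2; row 4: (35/2)/(3/2) = 35/3. Minimum is 15/2 at row 3 (w3 leaves); pivot element 2.
After the second pivot the Z-row RHS is 125/2 − (-1/2)·(15/2) = 265/4.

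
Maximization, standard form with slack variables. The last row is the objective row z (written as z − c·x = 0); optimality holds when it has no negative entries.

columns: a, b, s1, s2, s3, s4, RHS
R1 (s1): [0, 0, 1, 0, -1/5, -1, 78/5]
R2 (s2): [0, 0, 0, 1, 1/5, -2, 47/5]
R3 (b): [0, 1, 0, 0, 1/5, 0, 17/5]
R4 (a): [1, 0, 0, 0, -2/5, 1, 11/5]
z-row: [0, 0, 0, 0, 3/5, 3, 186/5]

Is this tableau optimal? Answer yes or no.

yes

Every z-row coefficient is ≥ 0, so the tableau is optimal.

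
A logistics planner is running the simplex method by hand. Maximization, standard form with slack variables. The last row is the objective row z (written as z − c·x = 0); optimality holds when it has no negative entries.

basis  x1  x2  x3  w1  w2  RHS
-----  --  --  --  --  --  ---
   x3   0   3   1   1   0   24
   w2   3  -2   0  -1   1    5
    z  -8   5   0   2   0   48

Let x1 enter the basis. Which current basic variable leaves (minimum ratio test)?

w2

Column x1 entries and ratios — x3: 0 ≤ 0, skip; w2: 5/3 = 5/3.
Smallest ratio is 5/3 in the row of w2, so w2 leaves.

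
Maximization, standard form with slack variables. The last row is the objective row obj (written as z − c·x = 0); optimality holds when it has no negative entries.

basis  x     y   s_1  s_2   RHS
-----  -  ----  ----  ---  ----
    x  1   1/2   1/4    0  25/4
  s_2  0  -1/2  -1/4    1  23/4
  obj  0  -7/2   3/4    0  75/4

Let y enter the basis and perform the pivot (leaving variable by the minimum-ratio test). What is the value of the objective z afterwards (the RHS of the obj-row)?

Ratio test on column y — row 1: (25/4)/(1/2) = 25/2; row 2: entry -1/2 ≤ 0. Minimum is 25/2 at row 1 (x leaves); pivot element 1/2.
Pivot on row 1; the obj-row RHS becomes 75/4 − (-7/2)·(25/2) = 125/2.

125/2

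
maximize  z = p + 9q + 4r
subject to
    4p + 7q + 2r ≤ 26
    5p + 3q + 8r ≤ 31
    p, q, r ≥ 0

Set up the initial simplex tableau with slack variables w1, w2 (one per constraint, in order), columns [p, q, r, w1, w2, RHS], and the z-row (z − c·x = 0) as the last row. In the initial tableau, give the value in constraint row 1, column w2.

0

Slack w2 belongs to constraint 2; its column is the unit vector e_2, so the entry in row 1 is 0.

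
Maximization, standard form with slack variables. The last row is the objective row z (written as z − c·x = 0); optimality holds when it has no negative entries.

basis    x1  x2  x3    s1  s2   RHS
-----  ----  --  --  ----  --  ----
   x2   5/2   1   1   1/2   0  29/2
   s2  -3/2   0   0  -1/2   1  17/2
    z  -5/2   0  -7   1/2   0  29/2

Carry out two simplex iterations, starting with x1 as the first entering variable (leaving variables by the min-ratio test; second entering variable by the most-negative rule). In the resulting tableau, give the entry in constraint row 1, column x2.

1

Ratio test on column x1 — row 1: (29/2)/(5/2) = 29/5; row 2: entry -3/2 ≤ 0. Minimum is 29/5 at row 1 (x2 leaves); pivot element 5/2.
Divide row 1 by 5/2; eliminate column x1 from the other rows.
Second iteration: most negative z-row entry is -6 in column x3, so x3 enters.
Ratio test on column x3 — row 1: (29/5)/(2/5) = 29/2; row 2: (86/5)/(3/5) = 86/3. Minimum is 29/2 at row 1 (x1 leaves); pivot element 2/5.
Divide row 1 by 2/5; eliminate column x3 from the other rows.
After both pivots, the entry at constraint row 1, column x2 is 1.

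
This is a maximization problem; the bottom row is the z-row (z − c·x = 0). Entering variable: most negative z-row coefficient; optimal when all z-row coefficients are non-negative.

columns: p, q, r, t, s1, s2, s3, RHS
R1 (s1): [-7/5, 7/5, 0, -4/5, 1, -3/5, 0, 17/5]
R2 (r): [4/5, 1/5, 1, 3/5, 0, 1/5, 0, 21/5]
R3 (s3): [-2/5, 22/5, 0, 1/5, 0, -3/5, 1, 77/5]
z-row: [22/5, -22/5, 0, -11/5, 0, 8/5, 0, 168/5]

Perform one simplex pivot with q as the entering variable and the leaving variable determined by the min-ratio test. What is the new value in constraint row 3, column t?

19/7

Ratio test on column q — row 1: (17/5)/(7/5) = 17/7; row 2: (21/5)/(1/5) = 21; row 3: (77/5)/(22/5) = 7/2. Minimum is 17/7 at row 1 (s1 leaves); pivot element 7/5.
Divide row 1 by 7/5; eliminate column q from the other rows.
Row 3 update in column t: 1/5 − (22/5)·(-4/7) = 19/7.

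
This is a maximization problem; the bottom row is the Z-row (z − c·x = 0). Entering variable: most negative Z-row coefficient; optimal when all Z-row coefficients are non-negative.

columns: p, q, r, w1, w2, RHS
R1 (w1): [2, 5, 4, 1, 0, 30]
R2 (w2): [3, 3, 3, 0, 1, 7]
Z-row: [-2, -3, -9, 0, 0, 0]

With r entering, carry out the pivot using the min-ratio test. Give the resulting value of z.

21

Ratio test on column r — row 1: 30/4 = 15/2; row 2: 7/3 = 7/3. Minimum is 7/3 at row 2 (w2 leaves); pivot element 3.
Pivot on row 2; the Z-row RHS becomes 0 − (-9)·(7/3) = 21.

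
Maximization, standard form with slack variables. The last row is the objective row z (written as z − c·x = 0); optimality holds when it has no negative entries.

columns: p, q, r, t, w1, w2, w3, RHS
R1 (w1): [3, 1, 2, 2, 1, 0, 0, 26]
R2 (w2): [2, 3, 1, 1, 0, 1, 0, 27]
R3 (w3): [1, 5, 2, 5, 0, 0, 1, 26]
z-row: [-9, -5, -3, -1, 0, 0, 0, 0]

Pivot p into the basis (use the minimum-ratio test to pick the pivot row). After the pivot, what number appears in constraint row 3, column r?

4/3

Ratio test on column p — row 1: 26/3 = 26/3; row 2: 27/2 = 27/2; row 3: 26/1 = 26. Minimum is 26/3 at row 1 (w1 leaves); pivot element 3.
Divide row 1 by 3; eliminate column p from the other rows.
Row 3 update in column r: 2 − 1·(2/3) = 4/3.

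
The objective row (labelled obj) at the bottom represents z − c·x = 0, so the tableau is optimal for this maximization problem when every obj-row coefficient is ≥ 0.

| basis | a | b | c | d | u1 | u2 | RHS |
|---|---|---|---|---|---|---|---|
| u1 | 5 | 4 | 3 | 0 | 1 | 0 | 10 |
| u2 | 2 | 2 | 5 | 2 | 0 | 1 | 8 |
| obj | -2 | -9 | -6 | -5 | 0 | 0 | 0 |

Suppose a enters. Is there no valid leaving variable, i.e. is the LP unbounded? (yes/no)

no

Column a has positive entries in row(s) 1, 2, so the ratio test bounds it — not unbounded.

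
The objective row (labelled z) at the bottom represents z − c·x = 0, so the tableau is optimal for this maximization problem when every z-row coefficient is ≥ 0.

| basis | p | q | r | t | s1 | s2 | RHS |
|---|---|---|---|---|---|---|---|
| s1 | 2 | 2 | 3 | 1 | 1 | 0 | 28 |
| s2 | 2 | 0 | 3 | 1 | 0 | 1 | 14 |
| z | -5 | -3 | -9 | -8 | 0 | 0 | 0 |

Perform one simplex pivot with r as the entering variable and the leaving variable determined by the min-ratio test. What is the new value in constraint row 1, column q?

2

Ratio test on column r — row 1: 28/3 = 28/3; row 2: 14/3 = 14/3. Minimum is 14/3 at row 2 (s2 leaves); pivot element 3.
Divide row 2 by 3; eliminate column r from the other rows.
Row 1 update in column q: 2 − 3·0 = 2.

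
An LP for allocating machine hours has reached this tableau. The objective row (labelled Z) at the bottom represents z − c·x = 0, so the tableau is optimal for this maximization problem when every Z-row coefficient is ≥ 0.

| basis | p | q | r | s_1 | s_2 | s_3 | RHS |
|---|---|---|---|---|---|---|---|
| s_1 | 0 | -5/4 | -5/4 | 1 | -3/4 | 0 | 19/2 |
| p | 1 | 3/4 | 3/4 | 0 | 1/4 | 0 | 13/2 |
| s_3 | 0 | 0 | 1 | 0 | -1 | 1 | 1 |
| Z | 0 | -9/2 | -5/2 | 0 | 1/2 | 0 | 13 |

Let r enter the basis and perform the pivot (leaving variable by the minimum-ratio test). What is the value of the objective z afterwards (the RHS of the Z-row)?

Ratio test on column r — row 1: entry -5/4 ≤ 0; row 2: (13/2)/(3/4) = 26/3; row 3: 1/1 = 1. Minimum is 1 at row 3 (s_3 leaves); pivot element 1.
Pivot on row 3; the Z-row RHS becomes 13 − (-5/2)·1 = 31/2.

31/2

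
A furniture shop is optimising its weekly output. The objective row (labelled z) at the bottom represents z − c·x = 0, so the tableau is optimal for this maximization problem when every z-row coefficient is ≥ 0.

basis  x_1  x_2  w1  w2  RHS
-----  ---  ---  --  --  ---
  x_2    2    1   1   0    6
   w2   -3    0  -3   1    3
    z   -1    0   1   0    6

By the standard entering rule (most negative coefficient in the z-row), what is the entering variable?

Negative z-row entries: x_1: -1.
The most negative is -1 in column x_1, so x_1 enters.

x_1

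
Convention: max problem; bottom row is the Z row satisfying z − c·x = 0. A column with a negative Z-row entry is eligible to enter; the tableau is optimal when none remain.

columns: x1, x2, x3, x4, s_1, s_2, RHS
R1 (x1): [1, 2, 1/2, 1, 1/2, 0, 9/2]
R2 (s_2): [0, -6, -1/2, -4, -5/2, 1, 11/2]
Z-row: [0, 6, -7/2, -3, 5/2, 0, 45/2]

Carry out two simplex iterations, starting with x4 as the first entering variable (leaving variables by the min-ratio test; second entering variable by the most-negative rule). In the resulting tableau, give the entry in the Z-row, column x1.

Ratio test on column x4 — row 1: (9/2)/1 = 9/2; row 2: entry -4 ≤ 0. Minimum is 9/2 at row 1 (x1 leaves); pivot element 1.
Divide row 1 by 1; eliminate column x4 from the other rows.
Second iteration: most negative Z-row entry is -2 in column x3, so x3 enters.
Ratio test on column x3 — row 1: (9/2)/(1/2) = 9; row 2: (47/2)/(3/2) = 47/3. Minimum is 9 at row 1 (x4 leaves); pivot element 1/2.
Divide row 1 by 1/2; eliminate column x3 from the other rows.
After both pivots, the entry at the Z-row, column x1 is 7.

7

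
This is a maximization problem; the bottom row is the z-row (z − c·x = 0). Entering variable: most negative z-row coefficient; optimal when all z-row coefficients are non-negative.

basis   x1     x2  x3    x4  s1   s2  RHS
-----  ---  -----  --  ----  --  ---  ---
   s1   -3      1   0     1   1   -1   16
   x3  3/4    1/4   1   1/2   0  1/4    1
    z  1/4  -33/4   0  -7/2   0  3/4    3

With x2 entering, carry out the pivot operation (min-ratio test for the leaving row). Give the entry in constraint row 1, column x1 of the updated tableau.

Ratio test on column x2 — row 1: 16/1 = 16; row 2: 1/(1/4) = 4. Minimum is 4 at row 2 (x3 leaves); pivot element 1/4.
Divide row 2 by 1/4; eliminate column x2 from the other rows.
Row 1 update in column x1: -3 − 1·3 = -6.

-6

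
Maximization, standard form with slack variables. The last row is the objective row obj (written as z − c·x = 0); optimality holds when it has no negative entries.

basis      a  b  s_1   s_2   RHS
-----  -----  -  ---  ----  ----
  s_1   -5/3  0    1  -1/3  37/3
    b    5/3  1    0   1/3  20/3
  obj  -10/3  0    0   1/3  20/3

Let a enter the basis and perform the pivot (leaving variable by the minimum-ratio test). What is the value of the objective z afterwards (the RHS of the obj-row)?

Ratio test on column a — row 1: entry -5/3 ≤ 0; row 2: (20/3)/(5/3) = 4. Minimum is 4 at row 2 (b leaves); pivot element 5/3.
Pivot on row 2; the obj-row RHS becomes 20/3 − (-10/3)·4 = 20.

20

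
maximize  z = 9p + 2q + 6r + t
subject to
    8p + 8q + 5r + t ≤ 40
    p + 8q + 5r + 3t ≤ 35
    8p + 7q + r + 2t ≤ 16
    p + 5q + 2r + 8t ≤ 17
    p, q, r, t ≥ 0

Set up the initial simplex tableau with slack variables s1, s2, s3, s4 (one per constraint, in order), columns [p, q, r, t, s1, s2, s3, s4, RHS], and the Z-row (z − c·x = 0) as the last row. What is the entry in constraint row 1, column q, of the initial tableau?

8

Constraint 1 has coefficient 8 on q.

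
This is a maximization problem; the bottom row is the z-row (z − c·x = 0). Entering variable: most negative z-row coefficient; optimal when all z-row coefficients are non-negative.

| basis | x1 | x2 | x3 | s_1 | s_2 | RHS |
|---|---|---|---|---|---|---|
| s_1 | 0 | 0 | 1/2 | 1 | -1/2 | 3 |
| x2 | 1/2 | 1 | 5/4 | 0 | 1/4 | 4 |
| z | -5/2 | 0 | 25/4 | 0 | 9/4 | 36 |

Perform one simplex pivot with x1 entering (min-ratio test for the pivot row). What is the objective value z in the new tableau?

Ratio test on column x1 — row 1: entry 0 ≤ 0; row 2: 4/(1/2) = 8. Minimum is 8 at row 2 (x2 leaves); pivot element 1/2.
Pivot on row 2; the z-row RHS becomes 36 − (-5/2)·8 = 56.

56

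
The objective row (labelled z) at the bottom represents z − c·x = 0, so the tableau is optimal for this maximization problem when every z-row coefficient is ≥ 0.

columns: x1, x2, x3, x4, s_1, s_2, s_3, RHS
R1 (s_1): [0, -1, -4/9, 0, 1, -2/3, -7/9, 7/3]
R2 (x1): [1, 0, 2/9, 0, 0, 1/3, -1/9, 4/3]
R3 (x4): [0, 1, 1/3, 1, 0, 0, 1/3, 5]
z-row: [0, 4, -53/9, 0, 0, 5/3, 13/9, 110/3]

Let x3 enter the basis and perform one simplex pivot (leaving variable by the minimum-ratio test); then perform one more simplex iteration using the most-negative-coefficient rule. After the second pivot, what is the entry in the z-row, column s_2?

Ratio test on column x3 — row 1: entry -4/9 ≤ 0; row 2: (4/3)/(2/9) = 6; row 3: 5/(1/3) = 15. Minimum is 6 at row 2 (x1 leaves); pivot element 2/9.
Divide row 2 by 2/9; eliminate column x3 from the other rows.
Second iteration: most negative z-row entry is -3/2 in column s_3, so s_3 enters.
Ratio test on column s_3 — row 1: entry -1 ≤ 0; row 2: entry -1/2 ≤ 0; row 3: 3/(1/2) = 6. Minimum is 6 at row 3 (x4 leaves); pivot element 1/2.
Divide row 3 by 1/2; eliminate column s_3 from the other rows.
After both pivots, the entry at the z-row, column s_2 is 9.

9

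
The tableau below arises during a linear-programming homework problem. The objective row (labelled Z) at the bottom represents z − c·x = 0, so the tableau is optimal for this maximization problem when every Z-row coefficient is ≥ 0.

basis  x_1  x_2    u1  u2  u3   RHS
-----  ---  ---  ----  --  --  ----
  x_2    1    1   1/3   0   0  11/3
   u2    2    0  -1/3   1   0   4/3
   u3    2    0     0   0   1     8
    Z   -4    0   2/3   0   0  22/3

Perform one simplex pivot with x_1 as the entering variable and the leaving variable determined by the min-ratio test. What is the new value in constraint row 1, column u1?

1/2

Ratio test on column x_1 — row 1: (11/3)/1 = 11/3; row 2: (4/3)/2 = 2/3; row 3: 8/2 = 4. Minimum is 2/3 at row 2 (u2 leaves); pivot element 2.
Divide row 2 by 2; eliminate column x_1 from the other rows.
Row 1 update in column u1: 1/3 − 1·(-1/6) = 1/2.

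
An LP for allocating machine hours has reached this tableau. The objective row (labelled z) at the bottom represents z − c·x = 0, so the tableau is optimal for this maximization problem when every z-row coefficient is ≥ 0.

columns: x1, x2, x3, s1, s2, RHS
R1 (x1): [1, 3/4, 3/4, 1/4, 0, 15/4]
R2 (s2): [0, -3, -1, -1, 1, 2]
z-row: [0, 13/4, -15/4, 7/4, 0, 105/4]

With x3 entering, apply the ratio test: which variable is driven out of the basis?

x1

Column x3 entries and ratios — x1: (15/4)/(3/4) = 5; s2: -1 ≤ 0, skip.
Smallest ratio is 5 in the row of x1, so x1 leaves.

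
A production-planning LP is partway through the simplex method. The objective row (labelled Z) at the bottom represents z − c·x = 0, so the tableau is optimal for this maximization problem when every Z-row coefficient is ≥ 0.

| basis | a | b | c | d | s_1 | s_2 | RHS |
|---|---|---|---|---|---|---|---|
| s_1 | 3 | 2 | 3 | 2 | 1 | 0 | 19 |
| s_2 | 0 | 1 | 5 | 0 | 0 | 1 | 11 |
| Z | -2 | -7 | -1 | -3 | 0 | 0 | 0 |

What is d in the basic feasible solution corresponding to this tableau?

0

d is not in the basis, so in the current basic feasible solution d = 0.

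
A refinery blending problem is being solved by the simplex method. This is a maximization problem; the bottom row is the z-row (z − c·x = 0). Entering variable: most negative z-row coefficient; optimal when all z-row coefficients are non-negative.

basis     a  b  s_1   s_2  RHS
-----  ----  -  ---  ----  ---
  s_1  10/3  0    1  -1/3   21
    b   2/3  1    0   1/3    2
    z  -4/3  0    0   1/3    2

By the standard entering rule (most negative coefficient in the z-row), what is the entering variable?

a

Negative z-row entries: a: -4/3.
The most negative is -4/3 in column a, so a enters.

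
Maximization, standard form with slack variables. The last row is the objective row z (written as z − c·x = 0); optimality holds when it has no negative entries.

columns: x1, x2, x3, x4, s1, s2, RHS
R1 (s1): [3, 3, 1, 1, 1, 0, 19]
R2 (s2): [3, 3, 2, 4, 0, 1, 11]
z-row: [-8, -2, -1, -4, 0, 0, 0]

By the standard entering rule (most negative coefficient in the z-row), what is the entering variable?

x1

Negative z-row entries: x1: -8, x2: -2, x3: -1, x4: -4.
The most negative is -8 in column x1, so x1 enters.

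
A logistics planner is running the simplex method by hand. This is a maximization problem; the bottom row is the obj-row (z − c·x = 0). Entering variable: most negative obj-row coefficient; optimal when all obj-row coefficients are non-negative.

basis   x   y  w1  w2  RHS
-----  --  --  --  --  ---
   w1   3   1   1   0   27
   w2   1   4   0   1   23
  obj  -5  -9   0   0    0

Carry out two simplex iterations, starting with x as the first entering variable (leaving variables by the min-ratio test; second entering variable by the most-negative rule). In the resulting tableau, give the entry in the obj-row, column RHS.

Ratio test on column x — row 1: 27/3 = 9; row 2: 23/1 = 23. Minimum is 9 at row 1 (w1 leaves); pivot element 3.
Divide row 1 by 3; eliminate column x from the other rows.
Second iteration: most negative obj-row entry is -22/3 in column y, so y enters.
Ratio test on column y — row 1: 9/(1/3) = 27; row 2: 14/(11/3) = 42/11. Minimum is 42/11 at row 2 (w2 leaves); pivot element 11/3.
Divide row 2 by 11/3; eliminate column y from the other rows.
After both pivots, the entry at the obj-row, column RHS is 73.

73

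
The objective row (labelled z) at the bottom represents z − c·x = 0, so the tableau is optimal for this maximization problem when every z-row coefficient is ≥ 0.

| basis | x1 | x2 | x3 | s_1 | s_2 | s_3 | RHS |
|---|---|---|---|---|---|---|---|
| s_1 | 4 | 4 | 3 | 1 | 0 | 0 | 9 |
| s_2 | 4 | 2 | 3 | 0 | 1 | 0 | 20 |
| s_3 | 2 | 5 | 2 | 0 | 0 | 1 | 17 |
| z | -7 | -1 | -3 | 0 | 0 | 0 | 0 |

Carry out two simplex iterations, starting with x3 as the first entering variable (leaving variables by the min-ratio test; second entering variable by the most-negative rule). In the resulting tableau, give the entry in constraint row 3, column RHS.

Ratio test on column x3 — row 1: 9/3 = 3; row 2: 20/3 = 20/3; row 3: 17/2 = 17/2. Minimum is 3 at row 1 (s_1 leaves); pivot element 3.
Divide row 1 by 3; eliminate column x3 from the other rows.
Second iteration: most negative z-row entry is -3 in column x1, so x1 enters.
Ratio test on column x1 — row 1: 3/(4/3) = 9/4; row 2: entry 0 ≤ 0; row 3: entry -2/3 ≤ 0. Minimum is 9/4 at row 1 (x3 leaves); pivot element 4/3.
Divide row 1 by 4/3; eliminate column x1 from the other rows.
After both pivots, the entry at constraint row 3, column RHS is 25/2.

25/2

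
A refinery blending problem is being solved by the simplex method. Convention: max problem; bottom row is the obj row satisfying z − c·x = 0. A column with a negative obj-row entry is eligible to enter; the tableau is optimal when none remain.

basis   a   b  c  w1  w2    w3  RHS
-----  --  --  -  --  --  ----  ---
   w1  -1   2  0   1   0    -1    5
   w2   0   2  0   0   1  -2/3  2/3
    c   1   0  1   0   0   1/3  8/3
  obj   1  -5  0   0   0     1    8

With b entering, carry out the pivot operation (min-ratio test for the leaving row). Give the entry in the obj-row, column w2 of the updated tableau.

Ratio test on column b — row 1: 5/2 = 5/2; row 2: (2/3)/2 = 1/3; row 3: entry 0 ≤ 0. Minimum is 1/3 at row 2 (w2 leaves); pivot element 2.
Divide row 2 by 2; eliminate column b from the other rows.
obj-row update in column w2: 0 − (-5)·(1/2) = 5/2.

5/2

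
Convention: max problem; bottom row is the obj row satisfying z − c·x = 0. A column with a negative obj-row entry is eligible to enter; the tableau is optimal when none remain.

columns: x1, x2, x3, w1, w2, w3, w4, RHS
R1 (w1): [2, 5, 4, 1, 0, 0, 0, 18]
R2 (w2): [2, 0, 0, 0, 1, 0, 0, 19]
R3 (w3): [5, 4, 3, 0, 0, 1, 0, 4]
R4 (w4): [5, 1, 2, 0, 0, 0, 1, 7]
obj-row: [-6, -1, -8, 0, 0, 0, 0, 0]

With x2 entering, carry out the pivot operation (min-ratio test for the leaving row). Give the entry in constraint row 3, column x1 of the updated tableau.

5/4

Ratio test on column x2 — row 1: 18/5 = 18/5; row 2: entry 0 ≤ 0; row 3: 4/4 = 1; row 4: 7/1 = 7. Minimum is 1 at row 3 (w3 leaves); pivot element 4.
Divide row 3 by 4; eliminate column x2 from the other rows.
In the new row 3, the x1 entry is the old entry divided by the pivot: 5/4 = 5/4.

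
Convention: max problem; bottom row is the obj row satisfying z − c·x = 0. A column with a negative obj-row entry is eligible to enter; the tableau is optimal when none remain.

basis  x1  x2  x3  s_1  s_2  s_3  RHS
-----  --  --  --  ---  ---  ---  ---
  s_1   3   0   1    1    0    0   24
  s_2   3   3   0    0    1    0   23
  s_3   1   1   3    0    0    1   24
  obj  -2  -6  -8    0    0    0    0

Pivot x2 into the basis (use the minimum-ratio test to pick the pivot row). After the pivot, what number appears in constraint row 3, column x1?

0

Ratio test on column x2 — row 1: entry 0 ≤ 0; row 2: 23/3 = 23/3; row 3: 24/1 = 24. Minimum is 23/3 at row 2 (s_2 leaves); pivot element 3.
Divide row 2 by 3; eliminate column x2 from the other rows.
Row 3 update in column x1: 1 − 1·1 = 0.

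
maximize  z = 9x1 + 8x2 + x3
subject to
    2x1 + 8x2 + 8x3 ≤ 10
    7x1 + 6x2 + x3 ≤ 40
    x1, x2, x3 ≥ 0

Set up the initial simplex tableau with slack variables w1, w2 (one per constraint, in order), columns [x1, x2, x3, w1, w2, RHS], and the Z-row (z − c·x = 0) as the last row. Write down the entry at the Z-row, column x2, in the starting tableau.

-8

The Z-row carries the negated objective coefficients: the x2 entry is -8.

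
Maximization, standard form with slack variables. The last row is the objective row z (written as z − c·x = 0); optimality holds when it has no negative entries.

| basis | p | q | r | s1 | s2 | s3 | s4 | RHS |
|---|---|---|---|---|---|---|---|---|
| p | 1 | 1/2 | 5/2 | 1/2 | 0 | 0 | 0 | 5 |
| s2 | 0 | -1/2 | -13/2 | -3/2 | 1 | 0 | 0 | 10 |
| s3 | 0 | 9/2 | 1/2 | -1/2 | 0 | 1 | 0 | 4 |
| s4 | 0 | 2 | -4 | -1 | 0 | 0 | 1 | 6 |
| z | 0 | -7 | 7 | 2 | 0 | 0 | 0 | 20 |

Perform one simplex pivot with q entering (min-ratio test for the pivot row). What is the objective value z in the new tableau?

236/9

Ratio test on column q — row 1: 5/(1/2) = 10; row 2: entry -1/2 ≤ 0; row 3: 4/(9/2) = 8/9; row 4: 6/2 = 3. Minimum is 8/9 at row 3 (s3 leaves); pivot element 9/2.
Pivot on row 3; the z-row RHS becomes 20 − (-7)·(8/9) = 236/9.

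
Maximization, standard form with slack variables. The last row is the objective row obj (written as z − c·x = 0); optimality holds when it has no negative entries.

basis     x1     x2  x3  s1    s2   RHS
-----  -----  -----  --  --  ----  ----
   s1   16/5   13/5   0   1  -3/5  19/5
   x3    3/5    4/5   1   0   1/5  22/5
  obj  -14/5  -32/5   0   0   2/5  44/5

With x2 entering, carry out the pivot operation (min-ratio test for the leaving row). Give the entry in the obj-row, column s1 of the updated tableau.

32/13

Ratio test on column x2 — row 1: (19/5)/(13/5) = 19/13; row 2: (22/5)/(4/5) = 11/2. Minimum is 19/13 at row 1 (s1 leaves); pivot element 13/5.
Divide row 1 by 13/5; eliminate column x2 from the other rows.
obj-row update in column s1: 0 − (-32/5)·(5/13) = 32/13.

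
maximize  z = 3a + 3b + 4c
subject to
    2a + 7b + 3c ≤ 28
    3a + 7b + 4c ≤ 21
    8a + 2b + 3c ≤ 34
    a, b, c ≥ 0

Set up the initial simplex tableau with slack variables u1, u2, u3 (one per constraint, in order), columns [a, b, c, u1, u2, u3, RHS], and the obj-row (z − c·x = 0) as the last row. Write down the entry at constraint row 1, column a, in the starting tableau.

Constraint 1 has coefficient 2 on a.

2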